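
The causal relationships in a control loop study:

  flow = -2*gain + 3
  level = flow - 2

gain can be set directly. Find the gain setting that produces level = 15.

Substituting into the level equation gives level = -2*gain + 1.
Solve -2*gain + 1 = 15: gain = (15 - 1) / -2 = -7.

gain = -7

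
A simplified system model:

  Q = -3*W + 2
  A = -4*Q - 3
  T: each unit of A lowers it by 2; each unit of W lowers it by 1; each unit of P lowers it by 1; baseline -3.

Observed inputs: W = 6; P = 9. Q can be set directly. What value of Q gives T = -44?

Q = -4

Intervening on Q fixes its value directly, overriding its dependence on W.
Substituting into the T equation gives T = 8*Q - 12.
Solve 8*Q - 12 = -44: Q = (-44 + 12) / 8 = -4.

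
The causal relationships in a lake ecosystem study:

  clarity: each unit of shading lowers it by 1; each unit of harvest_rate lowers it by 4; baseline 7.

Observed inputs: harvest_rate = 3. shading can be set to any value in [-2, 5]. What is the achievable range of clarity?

-10 to -3

Substituting into the clarity equation gives clarity = -shading - 5.
Linear in shading, so extremes are at the endpoints: shading = -2 gives clarity = -3; shading = 5 gives clarity = -10.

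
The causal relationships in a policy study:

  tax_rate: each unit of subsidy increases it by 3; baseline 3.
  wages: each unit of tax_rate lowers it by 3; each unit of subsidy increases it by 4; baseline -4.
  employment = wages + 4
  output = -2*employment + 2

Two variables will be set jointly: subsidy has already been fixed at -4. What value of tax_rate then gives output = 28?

tax_rate = -1

With subsidy held at -4:
Intervening on tax_rate fixes its value directly, overriding its dependence on subsidy.
Substituting into the wages equation gives wages = -3*tax_rate - 20.
Substituting into the employment equation gives employment = -3*tax_rate - 16.
This gives output = 6*tax_rate + 34.
Solve 6*tax_rate + 34 = 28: tax_rate = (28 - 34) / 6 = -1.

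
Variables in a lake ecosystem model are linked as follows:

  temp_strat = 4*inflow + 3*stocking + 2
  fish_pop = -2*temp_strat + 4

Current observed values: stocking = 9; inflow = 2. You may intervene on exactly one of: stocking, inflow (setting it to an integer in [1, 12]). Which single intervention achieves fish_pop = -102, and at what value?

set inflow = 6

Intervening on stocking: fish_pop = -6*stocking - 16. Reaching -102 requires stocking = 43/3, not an integer.
Intervening on inflow: with other inputs at their observed values, fish_pop = -8*inflow - 54. Solving for -102 gives inflow = 6, within [1, 12].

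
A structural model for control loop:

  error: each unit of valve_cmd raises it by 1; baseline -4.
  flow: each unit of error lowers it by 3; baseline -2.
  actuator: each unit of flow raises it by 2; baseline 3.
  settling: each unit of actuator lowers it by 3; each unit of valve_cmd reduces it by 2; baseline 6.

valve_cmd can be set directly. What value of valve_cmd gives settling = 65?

valve_cmd = 8

Substituting into the flow equation gives flow = -3*valve_cmd + 10.
So actuator = -6*valve_cmd + 23.
Substituting into the settling equation gives settling = 16*valve_cmd - 63.
Solve 16*valve_cmd - 63 = 65: valve_cmd = (65 + 63) / 16 = 8.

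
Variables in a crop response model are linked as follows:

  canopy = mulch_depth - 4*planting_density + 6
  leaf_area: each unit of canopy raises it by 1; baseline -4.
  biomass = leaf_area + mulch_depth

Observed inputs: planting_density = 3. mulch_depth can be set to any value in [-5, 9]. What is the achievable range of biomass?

-20 to 8

Substituting into the canopy equation gives canopy = mulch_depth - 6.
Substituting into the leaf_area equation gives leaf_area = mulch_depth - 10.
Substituting into the biomass equation gives biomass = 2*mulch_depth - 10.
Linear in mulch_depth, so extremes are at the endpoints: mulch_depth = -5 gives biomass = -20; mulch_depth = 9 gives biomass = 8.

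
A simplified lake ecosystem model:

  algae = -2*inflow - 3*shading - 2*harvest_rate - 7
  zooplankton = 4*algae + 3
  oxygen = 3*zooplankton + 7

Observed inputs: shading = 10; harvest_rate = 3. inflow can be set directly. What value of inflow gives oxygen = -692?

inflow = 8

Substituting into the algae equation gives algae = -2*inflow - 43.
Substituting into the zooplankton equation gives zooplankton = -8*inflow - 169.
Substituting into the oxygen equation gives oxygen = -24*inflow - 500.
Solve -24*inflow - 500 = -692: inflow = (-692 + 500) / -24 = 8.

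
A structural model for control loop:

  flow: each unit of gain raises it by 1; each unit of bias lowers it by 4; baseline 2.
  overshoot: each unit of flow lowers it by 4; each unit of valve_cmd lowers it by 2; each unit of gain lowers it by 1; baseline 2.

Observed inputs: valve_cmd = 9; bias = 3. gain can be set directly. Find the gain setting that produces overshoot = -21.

Substituting into the flow equation gives flow = gain - 10.
Substituting into the overshoot equation gives overshoot = -5*gain + 24.
Solve -5*gain + 24 = -21: gain = (-21 - 24) / -5 = 9.

gain = 9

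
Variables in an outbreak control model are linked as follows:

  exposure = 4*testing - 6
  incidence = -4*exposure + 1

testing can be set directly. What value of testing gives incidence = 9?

Substituting into the incidence equation gives incidence = -16*testing + 25.
Solve -16*testing + 25 = 9: testing = (9 - 25) / -16 = 1.

testing = 1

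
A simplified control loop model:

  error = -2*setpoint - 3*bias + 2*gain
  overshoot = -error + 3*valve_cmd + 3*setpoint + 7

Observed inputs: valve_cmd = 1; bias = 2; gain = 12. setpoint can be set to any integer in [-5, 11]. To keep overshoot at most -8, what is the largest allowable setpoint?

Substituting into the error equation gives error = -2*setpoint + 18.
overshoot becomes 5*setpoint - 8.
Require 5*setpoint - 8 ≤ -8, so setpoint ≤ 0.
The largest integer in [-5, 11] satisfying this is 0.

setpoint = 0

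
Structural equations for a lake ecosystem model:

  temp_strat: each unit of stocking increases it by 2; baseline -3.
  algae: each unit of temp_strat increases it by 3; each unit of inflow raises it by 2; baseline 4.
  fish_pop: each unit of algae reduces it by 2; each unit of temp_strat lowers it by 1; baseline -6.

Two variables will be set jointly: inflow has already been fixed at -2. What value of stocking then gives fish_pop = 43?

stocking = -2

With inflow held at -2:
Substituting into the algae equation gives algae = 6*stocking - 9.
Substituting into the fish_pop equation gives fish_pop = -14*stocking + 15.
Solve -14*stocking + 15 = 43: stocking = (43 - 15) / -14 = -2.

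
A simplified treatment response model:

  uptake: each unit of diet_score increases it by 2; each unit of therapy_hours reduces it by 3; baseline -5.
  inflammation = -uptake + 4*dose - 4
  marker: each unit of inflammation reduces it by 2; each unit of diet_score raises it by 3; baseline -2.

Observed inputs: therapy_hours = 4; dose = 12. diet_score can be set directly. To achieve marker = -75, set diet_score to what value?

Substituting into the uptake equation gives uptake = 2*diet_score - 17.
Substituting into the inflammation equation gives inflammation = -2*diet_score + 61.
Substituting into the marker equation gives marker = 7*diet_score - 124.
Solve 7*diet_score - 124 = -75: diet_score = (-75 + 124) / 7 = 7.

diet_score = 7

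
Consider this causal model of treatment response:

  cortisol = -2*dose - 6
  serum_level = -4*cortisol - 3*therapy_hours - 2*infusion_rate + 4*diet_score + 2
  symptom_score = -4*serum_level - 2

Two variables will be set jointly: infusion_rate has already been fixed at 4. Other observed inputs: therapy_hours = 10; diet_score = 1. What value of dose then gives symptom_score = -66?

dose = 3

With infusion_rate held at 4:
Substituting into the serum_level equation gives serum_level = 8*dose - 8.
Substituting into the symptom_score equation gives symptom_score = -32*dose + 30.
Solve -32*dose + 30 = -66: dose = (-66 - 30) / -32 = 3.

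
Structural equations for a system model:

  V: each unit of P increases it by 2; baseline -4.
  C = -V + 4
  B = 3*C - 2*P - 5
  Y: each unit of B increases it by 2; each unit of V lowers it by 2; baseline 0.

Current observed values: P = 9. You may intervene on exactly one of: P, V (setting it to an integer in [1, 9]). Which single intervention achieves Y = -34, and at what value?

set P = 4

Intervening on P: with other inputs at their observed values, Y = -20*P + 46. Solving for -34 gives P = 4, within [1, 9].
Intervening on V: Y = -8*V - 22. Reaching -34 requires V = 3/2, not an integer.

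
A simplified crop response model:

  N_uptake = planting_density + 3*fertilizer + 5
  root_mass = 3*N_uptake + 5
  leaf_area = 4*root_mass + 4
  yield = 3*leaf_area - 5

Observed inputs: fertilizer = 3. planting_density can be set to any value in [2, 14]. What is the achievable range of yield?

Substituting into the N_uptake equation gives N_uptake = planting_density + 14.
Substituting into the root_mass equation gives root_mass = 3*planting_density + 47.
Substituting into the leaf_area equation gives leaf_area = 12*planting_density + 192.
Substituting into the yield equation gives yield = 36*planting_density + 571.
Linear in planting_density, so extremes are at the endpoints: planting_density = 2 gives yield = 643; planting_density = 14 gives yield = 1075.

643 to 1075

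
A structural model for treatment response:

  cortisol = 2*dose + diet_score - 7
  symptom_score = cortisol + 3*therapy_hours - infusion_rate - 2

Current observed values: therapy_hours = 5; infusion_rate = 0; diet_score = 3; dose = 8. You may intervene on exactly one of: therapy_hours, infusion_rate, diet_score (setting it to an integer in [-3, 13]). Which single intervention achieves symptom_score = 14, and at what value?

Intervening on therapy_hours: symptom_score = 3*therapy_hours + 10. Reaching 14 requires therapy_hours = 4/3, not an integer.
Intervening on infusion_rate: with other inputs at their observed values, symptom_score = -infusion_rate + 25. Solving for 14 gives infusion_rate = 11, within [-3, 13].
Intervening on diet_score: symptom_score = diet_score + 22. Reaching 14 requires diet_score = -8, outside [-3, 13].

set infusion_rate = 11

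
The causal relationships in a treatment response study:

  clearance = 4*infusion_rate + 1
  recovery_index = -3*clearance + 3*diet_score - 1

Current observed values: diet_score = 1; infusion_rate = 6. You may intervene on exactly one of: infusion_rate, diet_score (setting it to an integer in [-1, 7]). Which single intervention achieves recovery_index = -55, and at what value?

set diet_score = 7

Intervening on infusion_rate: recovery_index = -12*infusion_rate - 1. Reaching -55 requires infusion_rate = 9/2, not an integer.
Intervening on diet_score: with other inputs at their observed values, recovery_index = 3*diet_score - 76. Solving for -55 gives diet_score = 7, within [-1, 7].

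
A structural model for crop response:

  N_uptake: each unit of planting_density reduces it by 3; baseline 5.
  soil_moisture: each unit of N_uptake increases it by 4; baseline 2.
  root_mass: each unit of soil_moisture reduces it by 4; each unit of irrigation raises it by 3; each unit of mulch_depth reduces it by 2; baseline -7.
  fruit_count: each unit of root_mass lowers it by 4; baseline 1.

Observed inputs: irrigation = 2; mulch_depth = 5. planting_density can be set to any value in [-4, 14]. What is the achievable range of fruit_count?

-2291 to 1165

Substituting into the soil_moisture equation gives soil_moisture = -12*planting_density + 22.
Substituting into the root_mass equation gives root_mass = 48*planting_density - 99.
fruit_count becomes -192*planting_density + 397.
Linear in planting_density, so extremes are at the endpoints: planting_density = -4 gives fruit_count = 1165; planting_density = 14 gives fruit_count = -2291.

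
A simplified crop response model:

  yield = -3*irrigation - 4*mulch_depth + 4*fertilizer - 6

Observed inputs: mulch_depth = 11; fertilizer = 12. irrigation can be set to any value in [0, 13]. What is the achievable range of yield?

Substituting into the yield equation gives yield = -3*irrigation - 2.
Linear in irrigation, so extremes are at the endpoints: irrigation = 0 gives yield = -2; irrigation = 13 gives yield = -41.

-41 to -2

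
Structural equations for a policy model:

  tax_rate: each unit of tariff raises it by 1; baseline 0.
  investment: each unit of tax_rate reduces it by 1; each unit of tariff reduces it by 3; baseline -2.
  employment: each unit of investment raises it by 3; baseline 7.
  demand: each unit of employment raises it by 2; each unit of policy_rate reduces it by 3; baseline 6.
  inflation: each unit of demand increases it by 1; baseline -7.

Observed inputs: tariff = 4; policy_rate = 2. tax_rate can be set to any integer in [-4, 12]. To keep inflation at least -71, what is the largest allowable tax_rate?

Intervening on tax_rate fixes its value directly, overriding its dependence on tariff.
Substituting into the investment equation gives investment = -tax_rate - 14.
Substituting into the employment equation gives employment = -3*tax_rate - 35.
demand becomes -6*tax_rate - 70.
This gives inflation = -6*tax_rate - 77.
Require -6*tax_rate - 77 ≥ -71, so tax_rate ≤ -1.
The largest integer in [-4, 12] satisfying this is -1.

tax_rate = -1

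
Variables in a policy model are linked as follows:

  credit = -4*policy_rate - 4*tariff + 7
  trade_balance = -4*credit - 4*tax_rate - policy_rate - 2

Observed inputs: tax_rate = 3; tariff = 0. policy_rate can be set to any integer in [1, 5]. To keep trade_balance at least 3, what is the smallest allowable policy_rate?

Substituting into the credit equation gives credit = -4*policy_rate + 7.
This gives trade_balance = 15*policy_rate - 42.
Require 15*policy_rate - 42 ≥ 3, so policy_rate ≥ 3.
The smallest integer in [1, 5] satisfying this is 3.

policy_rate = 3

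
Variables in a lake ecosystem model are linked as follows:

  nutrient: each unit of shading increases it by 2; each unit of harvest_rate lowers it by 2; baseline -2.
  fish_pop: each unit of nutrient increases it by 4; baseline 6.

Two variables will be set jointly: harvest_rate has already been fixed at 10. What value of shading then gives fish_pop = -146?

shading = -8

With harvest_rate held at 10:
Substituting into the nutrient equation gives nutrient = 2*shading - 22.
Substituting into the fish_pop equation gives fish_pop = 8*shading - 82.
Solve 8*shading - 82 = -146: shading = (-146 + 82) / 8 = -8.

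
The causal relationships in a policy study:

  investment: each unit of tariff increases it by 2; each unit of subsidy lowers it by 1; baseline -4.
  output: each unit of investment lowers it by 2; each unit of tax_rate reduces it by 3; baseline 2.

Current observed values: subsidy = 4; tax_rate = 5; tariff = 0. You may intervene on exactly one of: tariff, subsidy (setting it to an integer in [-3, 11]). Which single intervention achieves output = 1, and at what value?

set subsidy = 3

Intervening on tariff: output = -4*tariff + 3. Reaching 1 requires tariff = 1/2, not an integer.
Intervening on subsidy: with other inputs at their observed values, output = 2*subsidy - 5. Solving for 1 gives subsidy = 3, within [-3, 11].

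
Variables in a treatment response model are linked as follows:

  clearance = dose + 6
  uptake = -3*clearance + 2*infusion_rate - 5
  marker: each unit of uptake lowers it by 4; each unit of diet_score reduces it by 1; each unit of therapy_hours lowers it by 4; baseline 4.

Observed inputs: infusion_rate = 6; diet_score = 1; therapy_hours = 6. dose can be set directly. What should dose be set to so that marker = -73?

dose = -8

Substituting into the uptake equation gives uptake = -3*dose - 11.
Substituting into the marker equation gives marker = 12*dose + 23.
Solve 12*dose + 23 = -73: dose = (-73 - 23) / 12 = -8.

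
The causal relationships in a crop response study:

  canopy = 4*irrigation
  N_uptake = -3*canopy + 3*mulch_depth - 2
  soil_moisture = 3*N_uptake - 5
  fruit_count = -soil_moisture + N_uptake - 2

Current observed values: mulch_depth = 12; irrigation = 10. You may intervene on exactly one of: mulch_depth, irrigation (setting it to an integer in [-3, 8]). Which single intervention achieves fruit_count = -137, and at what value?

Intervening on mulch_depth: fruit_count = -6*mulch_depth + 247. Reaching -137 requires mulch_depth = 64, outside [-3, 8].
Intervening on irrigation: with other inputs at their observed values, fruit_count = 24*irrigation - 65. Solving for -137 gives irrigation = -3, within [-3, 8].

set irrigation = -3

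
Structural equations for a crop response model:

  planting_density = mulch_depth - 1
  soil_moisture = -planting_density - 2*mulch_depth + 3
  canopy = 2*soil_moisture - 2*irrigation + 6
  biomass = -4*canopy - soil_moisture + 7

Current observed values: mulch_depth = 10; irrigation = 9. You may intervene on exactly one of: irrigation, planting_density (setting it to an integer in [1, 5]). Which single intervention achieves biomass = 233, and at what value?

set irrigation = 2

Intervening on irrigation: with other inputs at their observed values, biomass = 8*irrigation + 217. Solving for 233 gives irrigation = 2, within [1, 5].
Intervening on planting_density: biomass = 9*planting_density + 208. Reaching 233 requires planting_density = 25/9, not an integer.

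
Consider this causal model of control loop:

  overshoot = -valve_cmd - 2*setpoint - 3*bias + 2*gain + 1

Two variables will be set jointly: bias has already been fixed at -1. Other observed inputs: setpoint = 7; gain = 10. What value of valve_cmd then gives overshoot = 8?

With bias held at -1:
Substituting into the overshoot equation gives overshoot = -valve_cmd + 10.
Solve -valve_cmd + 10 = 8: valve_cmd = (8 - 10) / -1 = 2.

valve_cmd = 2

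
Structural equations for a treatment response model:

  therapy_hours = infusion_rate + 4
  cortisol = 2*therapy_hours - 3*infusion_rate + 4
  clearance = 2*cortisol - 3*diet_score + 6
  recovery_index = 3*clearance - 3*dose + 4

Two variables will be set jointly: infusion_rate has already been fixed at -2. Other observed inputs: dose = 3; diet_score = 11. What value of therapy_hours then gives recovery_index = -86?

therapy_hours = -5

With infusion_rate held at -2:
Intervening on therapy_hours fixes its value directly, overriding its dependence on infusion_rate.
Substituting into the cortisol equation gives cortisol = 2*therapy_hours + 10.
Substituting into the clearance equation gives clearance = 4*therapy_hours - 7.
So recovery_index = 12*therapy_hours - 26.
Solve 12*therapy_hours - 26 = -86: therapy_hours = (-86 + 26) / 12 = -5.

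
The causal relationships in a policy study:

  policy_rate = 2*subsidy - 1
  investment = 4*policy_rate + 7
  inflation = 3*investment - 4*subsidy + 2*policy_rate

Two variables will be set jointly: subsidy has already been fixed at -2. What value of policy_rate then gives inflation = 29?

policy_rate = 0

With subsidy held at -2:
Intervening on policy_rate fixes its value directly, overriding its dependence on subsidy.
Substituting into the inflation equation gives inflation = 14*policy_rate + 29.
Solve 14*policy_rate + 29 = 29: policy_rate = (29 - 29) / 14 = 0.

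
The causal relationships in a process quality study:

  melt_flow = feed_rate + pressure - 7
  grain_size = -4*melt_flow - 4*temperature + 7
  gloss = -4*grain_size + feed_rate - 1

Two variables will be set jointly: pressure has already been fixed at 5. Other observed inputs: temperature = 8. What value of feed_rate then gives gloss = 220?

With pressure held at 5:
Substituting into the melt_flow equation gives melt_flow = feed_rate - 2.
Substituting into the grain_size equation gives grain_size = -4*feed_rate - 17.
This gives gloss = 17*feed_rate + 67.
Solve 17*feed_rate + 67 = 220: feed_rate = (220 - 67) / 17 = 9.

feed_rate = 9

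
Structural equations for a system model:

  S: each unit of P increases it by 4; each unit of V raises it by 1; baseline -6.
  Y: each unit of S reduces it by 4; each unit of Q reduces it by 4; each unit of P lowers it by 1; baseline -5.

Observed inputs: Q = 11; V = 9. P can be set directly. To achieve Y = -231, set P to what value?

P = 10

Substituting into the S equation gives S = 4*P + 3.
Y becomes -17*P - 61.
Solve -17*P - 61 = -231: P = (-231 + 61) / -17 = 10.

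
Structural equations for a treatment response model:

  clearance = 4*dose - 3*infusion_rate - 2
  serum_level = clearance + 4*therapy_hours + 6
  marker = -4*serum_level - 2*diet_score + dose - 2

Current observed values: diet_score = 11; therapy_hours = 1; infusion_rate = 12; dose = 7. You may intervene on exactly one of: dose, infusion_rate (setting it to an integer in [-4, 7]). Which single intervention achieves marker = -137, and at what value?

set infusion_rate = 2

Intervening on dose: marker = -15*dose + 88. Reaching -137 requires dose = 15, outside [-4, 7].
Intervening on infusion_rate: with other inputs at their observed values, marker = 12*infusion_rate - 161. Solving for -137 gives infusion_rate = 2, within [-4, 7].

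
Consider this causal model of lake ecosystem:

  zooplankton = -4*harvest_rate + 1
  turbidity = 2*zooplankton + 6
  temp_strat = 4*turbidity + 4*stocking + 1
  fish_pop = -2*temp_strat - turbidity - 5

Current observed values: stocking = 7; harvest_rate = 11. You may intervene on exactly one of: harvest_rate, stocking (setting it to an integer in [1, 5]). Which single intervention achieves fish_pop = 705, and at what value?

set stocking = 1

Intervening on harvest_rate: fish_pop = 72*harvest_rate - 135. Reaching 705 requires harvest_rate = 35/3, not an integer.
Intervening on stocking: with other inputs at their observed values, fish_pop = -8*stocking + 713. Solving for 705 gives stocking = 1, within [1, 5].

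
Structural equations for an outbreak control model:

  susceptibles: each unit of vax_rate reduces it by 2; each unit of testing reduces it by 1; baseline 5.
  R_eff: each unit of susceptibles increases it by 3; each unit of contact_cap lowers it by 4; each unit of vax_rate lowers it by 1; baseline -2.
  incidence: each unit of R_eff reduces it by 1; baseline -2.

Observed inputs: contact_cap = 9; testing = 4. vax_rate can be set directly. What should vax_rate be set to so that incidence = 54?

Substituting into the susceptibles equation gives susceptibles = -2*vax_rate + 1.
So R_eff = -7*vax_rate - 35.
Substituting into the incidence equation gives incidence = 7*vax_rate + 33.
Solve 7*vax_rate + 33 = 54: vax_rate = (54 - 33) / 7 = 3.

vax_rate = 3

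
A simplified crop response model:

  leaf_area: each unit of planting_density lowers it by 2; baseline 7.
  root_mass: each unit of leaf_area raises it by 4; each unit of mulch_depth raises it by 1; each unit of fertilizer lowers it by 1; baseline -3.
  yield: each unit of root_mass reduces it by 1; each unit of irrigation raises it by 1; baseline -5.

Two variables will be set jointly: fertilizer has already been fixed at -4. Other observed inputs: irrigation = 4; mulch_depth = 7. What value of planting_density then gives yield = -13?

planting_density = 3

With fertilizer held at -4:
Substituting into the root_mass equation gives root_mass = -8*planting_density + 36.
yield becomes 8*planting_density - 37.
Solve 8*planting_density - 37 = -13: planting_density = (-13 + 37) / 8 = 3.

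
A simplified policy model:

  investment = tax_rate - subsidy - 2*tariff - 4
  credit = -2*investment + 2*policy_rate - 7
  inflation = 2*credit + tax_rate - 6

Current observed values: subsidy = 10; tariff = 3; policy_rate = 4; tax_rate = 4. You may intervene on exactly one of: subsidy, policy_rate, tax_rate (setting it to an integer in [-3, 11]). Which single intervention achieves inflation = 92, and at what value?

Intervening on subsidy: inflation = 4*subsidy + 24. Reaching 92 requires subsidy = 17, outside [-3, 11].
Intervening on policy_rate: with other inputs at their observed values, inflation = 4*policy_rate + 48. Solving for 92 gives policy_rate = 11, within [-3, 11].
Intervening on tax_rate: inflation = -3*tax_rate + 76. Reaching 92 requires tax_rate = -16/3, not an integer.

set policy_rate = 11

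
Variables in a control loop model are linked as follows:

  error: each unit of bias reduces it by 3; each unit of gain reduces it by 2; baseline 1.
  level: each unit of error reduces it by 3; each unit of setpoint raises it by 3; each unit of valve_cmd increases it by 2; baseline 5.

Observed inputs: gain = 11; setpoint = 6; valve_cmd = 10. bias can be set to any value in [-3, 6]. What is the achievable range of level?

79 to 160

Substituting into the error equation gives error = -3*bias - 21.
level becomes 9*bias + 106.
Linear in bias, so extremes are at the endpoints: bias = -3 gives level = 79; bias = 6 gives level = 160.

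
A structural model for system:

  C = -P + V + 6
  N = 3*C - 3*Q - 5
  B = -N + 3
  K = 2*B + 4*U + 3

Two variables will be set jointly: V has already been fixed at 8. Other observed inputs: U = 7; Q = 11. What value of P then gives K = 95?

With V held at 8:
Substituting into the C equation gives C = -P + 14.
So N = -3*P + 4.
Substituting into the B equation gives B = 3*P - 1.
This gives K = 6*P + 29.
Solve 6*P + 29 = 95: P = (95 - 29) / 6 = 11.

P = 11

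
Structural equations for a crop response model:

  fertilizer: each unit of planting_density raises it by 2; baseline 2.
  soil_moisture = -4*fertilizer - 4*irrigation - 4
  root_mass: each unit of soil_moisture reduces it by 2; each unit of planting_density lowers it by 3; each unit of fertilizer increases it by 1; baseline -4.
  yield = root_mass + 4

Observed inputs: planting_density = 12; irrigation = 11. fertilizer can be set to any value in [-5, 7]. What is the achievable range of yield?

15 to 123

Intervening on fertilizer fixes its value directly, overriding its dependence on planting_density.
Substituting into the soil_moisture equation gives soil_moisture = -4*fertilizer - 48.
So root_mass = 9*fertilizer + 56.
Substituting into the yield equation gives yield = 9*fertilizer + 60.
Linear in fertilizer, so extremes are at the endpoints: fertilizer = -5 gives yield = 15; fertilizer = 7 gives yield = 123.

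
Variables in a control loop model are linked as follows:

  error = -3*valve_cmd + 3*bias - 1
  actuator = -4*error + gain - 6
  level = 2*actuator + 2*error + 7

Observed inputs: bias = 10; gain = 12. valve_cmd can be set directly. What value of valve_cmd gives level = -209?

Substituting into the error equation gives error = -3*valve_cmd + 29.
This gives actuator = 12*valve_cmd - 110.
Substituting into the level equation gives level = 18*valve_cmd - 155.
Solve 18*valve_cmd - 155 = -209: valve_cmd = (-209 + 155) / 18 = -3.

valve_cmd = -3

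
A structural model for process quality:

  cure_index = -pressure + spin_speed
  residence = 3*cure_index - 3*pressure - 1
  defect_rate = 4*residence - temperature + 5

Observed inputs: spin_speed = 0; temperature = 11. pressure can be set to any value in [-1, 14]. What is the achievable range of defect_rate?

-346 to 14

Substituting into the cure_index equation gives cure_index = -pressure.
Substituting into the residence equation gives residence = -6*pressure - 1.
defect_rate becomes -24*pressure - 10.
Linear in pressure, so extremes are at the endpoints: pressure = -1 gives defect_rate = 14; pressure = 14 gives defect_rate = -346.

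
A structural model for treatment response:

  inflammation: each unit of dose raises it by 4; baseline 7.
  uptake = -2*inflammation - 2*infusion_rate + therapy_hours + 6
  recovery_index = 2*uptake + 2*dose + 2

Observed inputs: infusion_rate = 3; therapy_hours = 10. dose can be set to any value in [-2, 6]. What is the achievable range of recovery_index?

-90 to 22

Substituting into the uptake equation gives uptake = -8*dose - 4.
recovery_index becomes -14*dose - 6.
Linear in dose, so extremes are at the endpoints: dose = -2 gives recovery_index = 22; dose = 6 gives recovery_index = -90.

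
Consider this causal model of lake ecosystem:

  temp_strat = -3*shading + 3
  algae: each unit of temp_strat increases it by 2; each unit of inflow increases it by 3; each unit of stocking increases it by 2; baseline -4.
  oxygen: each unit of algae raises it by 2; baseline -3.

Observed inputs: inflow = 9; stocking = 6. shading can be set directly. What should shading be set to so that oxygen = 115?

shading = -3

Substituting into the algae equation gives algae = -6*shading + 41.
Substituting into the oxygen equation gives oxygen = -12*shading + 79.
Solve -12*shading + 79 = 115: shading = (115 - 79) / -12 = -3.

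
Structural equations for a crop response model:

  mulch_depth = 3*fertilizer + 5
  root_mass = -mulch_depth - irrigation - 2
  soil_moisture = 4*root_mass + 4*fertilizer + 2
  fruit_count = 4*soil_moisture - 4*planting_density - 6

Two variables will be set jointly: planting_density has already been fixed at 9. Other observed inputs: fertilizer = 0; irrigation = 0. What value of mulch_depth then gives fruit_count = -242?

mulch_depth = 11

With planting_density held at 9:
Intervening on mulch_depth fixes its value directly, overriding its dependence on fertilizer.
Substituting into the root_mass equation gives root_mass = -mulch_depth - 2.
This gives soil_moisture = -4*mulch_depth - 6.
So fruit_count = -16*mulch_depth - 66.
Solve -16*mulch_depth - 66 = -242: mulch_depth = (-242 + 66) / -16 = 11.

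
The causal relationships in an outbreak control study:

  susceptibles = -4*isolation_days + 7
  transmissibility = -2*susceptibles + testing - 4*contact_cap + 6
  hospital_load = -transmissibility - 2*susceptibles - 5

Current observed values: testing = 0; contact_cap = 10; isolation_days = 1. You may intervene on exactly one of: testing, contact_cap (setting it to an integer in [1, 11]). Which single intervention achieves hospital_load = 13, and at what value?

set contact_cap = 6

Intervening on testing: hospital_load = -testing + 29. Reaching 13 requires testing = 16, outside [1, 11].
Intervening on contact_cap: with other inputs at their observed values, hospital_load = 4*contact_cap - 11. Solving for 13 gives contact_cap = 6, within [1, 11].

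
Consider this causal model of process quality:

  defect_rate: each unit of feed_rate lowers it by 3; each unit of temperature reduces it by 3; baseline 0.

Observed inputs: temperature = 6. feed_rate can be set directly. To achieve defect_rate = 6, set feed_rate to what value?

Substituting into the defect_rate equation gives defect_rate = -3*feed_rate - 18.
Solve -3*feed_rate - 18 = 6: feed_rate = (6 + 18) / -3 = -8.

feed_rate = -8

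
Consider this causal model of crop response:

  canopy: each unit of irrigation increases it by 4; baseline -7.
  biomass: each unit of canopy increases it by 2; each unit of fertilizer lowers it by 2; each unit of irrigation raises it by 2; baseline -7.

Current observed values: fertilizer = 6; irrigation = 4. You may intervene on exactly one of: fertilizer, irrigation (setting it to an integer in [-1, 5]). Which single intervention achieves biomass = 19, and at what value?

Intervening on fertilizer: with other inputs at their observed values, biomass = -2*fertilizer + 19. Solving for 19 gives fertilizer = 0, within [-1, 5].
Intervening on irrigation: biomass = 10*irrigation - 33. Reaching 19 requires irrigation = 26/5, not an integer.

set fertilizer = 0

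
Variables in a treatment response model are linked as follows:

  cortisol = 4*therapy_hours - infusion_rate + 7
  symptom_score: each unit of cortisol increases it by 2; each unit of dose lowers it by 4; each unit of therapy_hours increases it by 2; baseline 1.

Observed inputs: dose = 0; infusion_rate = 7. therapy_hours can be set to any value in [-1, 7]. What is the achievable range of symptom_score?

-9 to 71

Substituting into the cortisol equation gives cortisol = 4*therapy_hours.
symptom_score becomes 10*therapy_hours + 1.
Linear in therapy_hours, so extremes are at the endpoints: therapy_hours = -1 gives symptom_score = -9; therapy_hours = 7 gives symptom_score = 71.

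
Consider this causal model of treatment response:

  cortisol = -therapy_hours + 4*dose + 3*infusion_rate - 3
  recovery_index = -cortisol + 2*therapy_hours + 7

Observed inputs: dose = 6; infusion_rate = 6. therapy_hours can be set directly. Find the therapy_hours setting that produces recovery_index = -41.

Substituting into the cortisol equation gives cortisol = -therapy_hours + 39.
This gives recovery_index = 3*therapy_hours - 32.
Solve 3*therapy_hours - 32 = -41: therapy_hours = (-41 + 32) / 3 = -3.

therapy_hours = -3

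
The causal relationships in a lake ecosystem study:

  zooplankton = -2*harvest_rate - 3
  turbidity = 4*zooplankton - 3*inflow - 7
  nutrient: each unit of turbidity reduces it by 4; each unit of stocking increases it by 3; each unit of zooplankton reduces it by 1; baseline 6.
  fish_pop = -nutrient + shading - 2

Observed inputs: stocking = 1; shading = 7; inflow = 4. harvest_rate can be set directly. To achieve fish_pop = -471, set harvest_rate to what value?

Substituting into the turbidity equation gives turbidity = -8*harvest_rate - 31.
So nutrient = 34*harvest_rate + 136.
Substituting into the fish_pop equation gives fish_pop = -34*harvest_rate - 131.
Solve -34*harvest_rate - 131 = -471: harvest_rate = (-471 + 131) / -34 = 10.

harvest_rate = 10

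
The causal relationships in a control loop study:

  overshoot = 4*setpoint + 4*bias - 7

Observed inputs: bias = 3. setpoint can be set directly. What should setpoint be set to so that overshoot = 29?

setpoint = 6

Substituting into the overshoot equation gives overshoot = 4*setpoint + 5.
Solve 4*setpoint + 5 = 29: setpoint = (29 - 5) / 4 = 6.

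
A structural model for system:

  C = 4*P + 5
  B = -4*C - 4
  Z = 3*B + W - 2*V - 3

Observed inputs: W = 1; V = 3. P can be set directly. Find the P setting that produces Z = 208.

P = -6

Substituting into the B equation gives B = -16*P - 24.
Substituting into the Z equation gives Z = -48*P - 80.
Solve -48*P - 80 = 208: P = (208 + 80) / -48 = -6.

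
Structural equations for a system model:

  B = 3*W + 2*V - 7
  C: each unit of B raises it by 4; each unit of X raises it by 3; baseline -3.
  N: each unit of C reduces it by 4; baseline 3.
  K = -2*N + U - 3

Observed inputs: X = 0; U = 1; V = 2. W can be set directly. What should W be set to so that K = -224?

Substituting into the B equation gives B = 3*W - 3.
Substituting into the C equation gives C = 12*W - 15.
This gives N = -48*W + 63.
So K = 96*W - 128.
Solve 96*W - 128 = -224: W = (-224 + 128) / 96 = -1.

W = -1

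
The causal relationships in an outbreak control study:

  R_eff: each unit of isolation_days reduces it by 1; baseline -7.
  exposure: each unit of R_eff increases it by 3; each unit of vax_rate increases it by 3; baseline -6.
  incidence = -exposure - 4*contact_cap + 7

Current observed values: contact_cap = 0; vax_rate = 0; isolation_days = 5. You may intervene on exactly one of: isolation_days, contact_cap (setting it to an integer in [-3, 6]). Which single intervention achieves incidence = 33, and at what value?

Intervening on isolation_days: incidence = 3*isolation_days + 34. Reaching 33 requires isolation_days = -1/3, not an integer.
Intervening on contact_cap: with other inputs at their observed values, incidence = -4*contact_cap + 49. Solving for 33 gives contact_cap = 4, within [-3, 6].

set contact_cap = 4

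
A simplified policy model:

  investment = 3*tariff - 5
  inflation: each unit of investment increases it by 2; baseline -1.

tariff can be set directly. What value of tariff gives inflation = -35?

Substituting into the inflation equation gives inflation = 6*tariff - 11.
Solve 6*tariff - 11 = -35: tariff = (-35 + 11) / 6 = -4.

tariff = -4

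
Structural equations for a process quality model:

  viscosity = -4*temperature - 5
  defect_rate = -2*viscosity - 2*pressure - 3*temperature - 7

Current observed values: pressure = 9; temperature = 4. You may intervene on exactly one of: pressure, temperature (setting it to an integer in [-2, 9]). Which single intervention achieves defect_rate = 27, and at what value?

set pressure = -2

Intervening on pressure: with other inputs at their observed values, defect_rate = -2*pressure + 23. Solving for 27 gives pressure = -2, within [-2, 9].
Intervening on temperature: defect_rate = 5*temperature - 15. Reaching 27 requires temperature = 42/5, not an integer.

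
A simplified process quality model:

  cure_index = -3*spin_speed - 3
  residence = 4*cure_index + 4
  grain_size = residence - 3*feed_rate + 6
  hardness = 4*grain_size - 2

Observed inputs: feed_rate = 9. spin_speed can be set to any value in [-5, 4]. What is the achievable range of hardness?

Substituting into the residence equation gives residence = -12*spin_speed - 8.
This gives grain_size = -12*spin_speed - 29.
This gives hardness = -48*spin_speed - 118.
Linear in spin_speed, so extremes are at the endpoints: spin_speed = -5 gives hardness = 122; spin_speed = 4 gives hardness = -310.

-310 to 122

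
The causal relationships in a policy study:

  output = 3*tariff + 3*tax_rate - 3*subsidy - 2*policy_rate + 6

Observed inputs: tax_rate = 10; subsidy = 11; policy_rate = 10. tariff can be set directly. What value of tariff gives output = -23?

tariff = -2

Substituting into the output equation gives output = 3*tariff - 17.
Solve 3*tariff - 17 = -23: tariff = (-23 + 17) / 3 = -2.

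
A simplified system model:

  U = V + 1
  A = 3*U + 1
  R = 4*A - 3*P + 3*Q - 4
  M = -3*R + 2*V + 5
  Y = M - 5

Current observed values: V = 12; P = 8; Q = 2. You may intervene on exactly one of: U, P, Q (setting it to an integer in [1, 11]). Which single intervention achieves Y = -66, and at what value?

Intervening on U: with other inputs at their observed values, Y = -36*U + 78. Solving for -66 gives U = 4, within [1, 11].
Intervening on P: Y = 9*P - 462. Reaching -66 requires P = 44, outside [1, 11].
Intervening on Q: Y = -9*Q - 372. Reaching -66 requires Q = -34, outside [1, 11].

set U = 4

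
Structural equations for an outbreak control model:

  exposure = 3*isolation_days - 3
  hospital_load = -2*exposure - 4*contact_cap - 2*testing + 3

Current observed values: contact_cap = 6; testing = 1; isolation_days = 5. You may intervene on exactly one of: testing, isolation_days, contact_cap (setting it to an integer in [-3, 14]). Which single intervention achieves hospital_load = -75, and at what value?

set contact_cap = 13

Intervening on testing: hospital_load = -2*testing - 45. Reaching -75 requires testing = 15, outside [-3, 14].
Intervening on isolation_days: hospital_load = -6*isolation_days - 17. Reaching -75 requires isolation_days = 29/3, not an integer.
Intervening on contact_cap: with other inputs at their observed values, hospital_load = -4*contact_cap - 23. Solving for -75 gives contact_cap = 13, within [-3, 14].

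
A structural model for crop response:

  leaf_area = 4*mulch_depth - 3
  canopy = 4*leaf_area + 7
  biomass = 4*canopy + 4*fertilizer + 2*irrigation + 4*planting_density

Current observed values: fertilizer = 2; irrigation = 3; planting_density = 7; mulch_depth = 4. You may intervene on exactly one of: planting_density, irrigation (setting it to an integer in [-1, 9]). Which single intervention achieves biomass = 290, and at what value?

set irrigation = 9

Intervening on planting_density: biomass = 4*planting_density + 250. Reaching 290 requires planting_density = 10, outside [-1, 9].
Intervening on irrigation: with other inputs at their observed values, biomass = 2*irrigation + 272. Solving for 290 gives irrigation = 9, within [-1, 9].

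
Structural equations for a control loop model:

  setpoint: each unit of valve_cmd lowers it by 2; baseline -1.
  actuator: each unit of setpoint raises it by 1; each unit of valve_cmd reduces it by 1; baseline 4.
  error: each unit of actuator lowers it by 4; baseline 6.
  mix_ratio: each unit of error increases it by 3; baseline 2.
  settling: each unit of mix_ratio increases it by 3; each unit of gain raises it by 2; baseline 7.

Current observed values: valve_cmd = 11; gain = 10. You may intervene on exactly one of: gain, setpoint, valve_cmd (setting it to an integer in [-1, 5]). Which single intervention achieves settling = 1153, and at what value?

Intervening on gain: with other inputs at their observed values, settling = 2*gain + 1147. Solving for 1153 gives gain = 3, within [-1, 5].
Intervening on setpoint: settling = -36*setpoint + 339. Reaching 1153 requires setpoint = -407/18, not an integer.
Intervening on valve_cmd: settling = 108*valve_cmd - 21. Reaching 1153 requires valve_cmd = 587/54, not an integer.

set gain = 3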